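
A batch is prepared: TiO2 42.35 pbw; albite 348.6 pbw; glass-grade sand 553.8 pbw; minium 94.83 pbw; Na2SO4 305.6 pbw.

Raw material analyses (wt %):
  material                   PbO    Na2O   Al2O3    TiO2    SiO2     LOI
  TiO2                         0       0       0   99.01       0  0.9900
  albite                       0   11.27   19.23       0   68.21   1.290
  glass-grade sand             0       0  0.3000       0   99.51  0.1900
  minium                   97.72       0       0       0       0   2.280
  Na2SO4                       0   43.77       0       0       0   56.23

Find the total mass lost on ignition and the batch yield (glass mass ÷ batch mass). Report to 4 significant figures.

Values along the way appear with 4-significant-figure rounding across the worked steps — exact precision is carried at all times; each reported value is rounded once only. All derived quantities (totals, the five compositions, net glass mass, ignition loss, the yield) are rebuilt in full precision from the weighed amounts at 1165 pbw of glass as quoted within problem or answer.
Loss on ignition, line by line:
  TiO2: 42.35 × 0.009900 = 0.4193 pbw
  albite: 348.6 × 0.01290 = 4.497 pbw
  glass-grade sand: 553.8 × 0.001900 = 1.052 pbw
  minium: 94.83 × 0.02280 = 2.162 pbw
  Na2SO4: 305.6 × 0.5623 = 171.8 pbw
Total LOI = 180.0 pbw
Glass = batch − LOI = 1345 − 180.0 = 1165 pbw

LOI loss = 180.0 pbw; glass = 1165 pbw; yield = 86.62%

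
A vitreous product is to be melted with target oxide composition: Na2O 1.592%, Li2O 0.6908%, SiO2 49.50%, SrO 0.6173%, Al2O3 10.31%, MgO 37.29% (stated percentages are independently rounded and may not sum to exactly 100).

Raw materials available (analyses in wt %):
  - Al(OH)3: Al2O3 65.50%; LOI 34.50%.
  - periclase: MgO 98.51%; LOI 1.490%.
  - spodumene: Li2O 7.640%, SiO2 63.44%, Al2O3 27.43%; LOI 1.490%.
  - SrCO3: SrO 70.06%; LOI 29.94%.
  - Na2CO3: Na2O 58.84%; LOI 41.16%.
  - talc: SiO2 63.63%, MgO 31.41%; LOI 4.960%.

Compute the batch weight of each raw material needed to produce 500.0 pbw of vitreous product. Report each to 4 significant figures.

In-progress results are displayed, with 4-significant-figure rounding, when written out; every computation holds exact precision at all times. A single rounding produces every reported figure — all derived quantities, including net glass mass, the totals, the yield, LOI, six oxide percentages, are re-derived using the weight values at 500.0 pbw of glass at full float precision, exactly as printed in question or answer.
The oxide mass targets at 500.0 pbw vitreous product:
  Na2O: 1.592% × 500.0 = 7.960 pbw
  Li2O: 0.6908% × 500.0 = 3.454 pbw
  SiO2: 49.50% × 500.0 = 247.5 pbw
  SrO: 0.6173% × 500.0 = 3.086 pbw
  Al2O3: 10.31% × 500.0 = 51.55 pbw
  MgO: 37.29% × 500.0 = 186.4 pbw
Sums-versus-targets review given the weights on record, on the stated basis (oxide sums agree with the targets net of answer rounding effects):
  Na2O: 13.53·0.5884 = 7.961 pbw (target 7.960 pbw)
  Li2O: 45.21·0.07640 = 3.454 pbw (target 3.454 pbw)
  SiO2: 45.21·0.6344 + 343.9·0.6363 = 247.5 pbw (target 247.5 pbw)
  SrO: 4.406·0.7006 = 3.087 pbw (target 3.086 pbw)
  Al2O3: 59.77·0.6550 + 45.21·0.2743 = 51.55 pbw (target 51.55 pbw)
  MgO: 79.62·0.9851 + 343.9·0.3141 = 186.5 pbw (target 186.4 pbw)
Glass mass check: net batch after ignition = 500.0 pbw (the Σ of target masses is 500.0 pbw; with the basis standing at 500.0 pbw — differing by rounding only).
Batch total: Σ batch = 546.4 pbw; loss to ignition Σ batch·LOI = 46.43 pbw; yield: glass divided by total = 91.50%.

Batch per 500.0 pbw vitreous product:
  Al(OH)3: 59.77 pbw
  periclase: 79.62 pbw
  spodumene: 45.21 pbw
  SrCO3: 4.406 pbw
  Na2CO3: 13.53 pbw
  talc: 343.9 pbw
Total batch = 546.4 pbw; LOI loss = 46.43 pbw; yield = 91.50%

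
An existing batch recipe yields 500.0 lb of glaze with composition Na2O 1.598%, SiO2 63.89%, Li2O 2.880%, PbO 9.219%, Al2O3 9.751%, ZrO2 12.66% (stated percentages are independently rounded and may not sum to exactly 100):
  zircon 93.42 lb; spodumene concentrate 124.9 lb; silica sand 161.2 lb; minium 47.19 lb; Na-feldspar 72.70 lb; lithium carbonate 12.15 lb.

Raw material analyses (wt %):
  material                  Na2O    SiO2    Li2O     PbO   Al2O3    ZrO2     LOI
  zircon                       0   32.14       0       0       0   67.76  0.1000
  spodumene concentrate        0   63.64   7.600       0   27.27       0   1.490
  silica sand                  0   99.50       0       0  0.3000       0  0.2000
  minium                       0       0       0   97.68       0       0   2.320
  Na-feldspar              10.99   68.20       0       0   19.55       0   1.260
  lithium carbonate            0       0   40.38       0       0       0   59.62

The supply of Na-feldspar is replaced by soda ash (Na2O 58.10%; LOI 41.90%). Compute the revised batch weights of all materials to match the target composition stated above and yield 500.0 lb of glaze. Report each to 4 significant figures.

Revised batch per 500.0 lb glaze:
  zircon: 93.42 lb
  spodumene concentrate: 176.8 lb
  silica sand: 177.8 lb
  minium: 47.19 lb
  soda ash: 13.75 lb
  lithium carbonate: 2.380 lb
Total batch = 511.3 lb; LOI loss = 11.36 lb

Working values are displayed (rounded to four significant figures) alongside each step; all internal work holds full precision in all steps. A single rounding yields every reported result — all derived quantities (glass mass, the six compositions, ignition loss, totals, the yield) are recomputed starting from the weights for 500.0 lb of glass at exact precision as set out in the problem or answer text.
Target masses of each oxide per 500.0 lb glaze:
  Na2O: 1.598% × 500.0 = 7.990 lb
  SiO2: 63.89% × 500.0 = 319.4 lb
  Li2O: 2.880% × 500.0 = 14.40 lb
  PbO: 9.219% × 500.0 = 46.10 lb
  Al2O3: 9.751% × 500.0 = 48.76 lb
  ZrO2: 12.66% × 500.0 = 63.30 lb
Verifying the oxide balance with the batch weights as given, at the basis given (oxide sums agree with the targets exact up to rounding of places):
  Na2O: 13.75·0.5810 = 7.989 lb (target 7.990 lb)
  SiO2: 93.42·0.3214 + 176.8·0.6364 + 177.8·0.9950 = 319.5 lb (target 319.4 lb)
  Li2O: 176.8·0.07600 + 2.380·0.4038 = 14.40 lb (target 14.40 lb)
  PbO: 47.19·0.9768 = 46.10 lb (target 46.10 lb)
  Al2O3: 176.8·0.2727 + 177.8·0.003000 = 48.75 lb (target 48.76 lb)
  ZrO2: 93.42·0.6776 = 63.30 lb (target 63.30 lb)
Glass-mass bookkeeping: total charge less LOI = 500.0 lb (targets for the oxides total 500.0 lb; versus the stated basis of 500.0 lb — rounding explains the deltas).
Adding the batch up: Σ batch = 511.3 lb; loss to ignition Σ batch·LOI = 11.36 lb; yield: glass divided by total = 97.78%.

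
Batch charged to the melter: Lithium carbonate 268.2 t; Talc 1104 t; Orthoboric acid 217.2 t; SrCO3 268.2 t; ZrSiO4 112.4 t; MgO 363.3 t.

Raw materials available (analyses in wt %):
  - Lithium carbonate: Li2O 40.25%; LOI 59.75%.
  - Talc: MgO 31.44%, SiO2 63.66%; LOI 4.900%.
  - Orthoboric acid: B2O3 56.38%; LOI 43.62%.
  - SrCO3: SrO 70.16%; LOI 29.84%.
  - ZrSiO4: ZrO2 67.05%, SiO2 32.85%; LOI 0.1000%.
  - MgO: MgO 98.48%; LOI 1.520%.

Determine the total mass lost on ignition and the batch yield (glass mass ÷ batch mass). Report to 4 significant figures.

All internal work runs at exact precision through every step — values along the way are displayed rounded off to 4 significant digits at each printed step; each reported result takes just one rounding. The derived quantities, including net glass mass, totals, the six compositions, yield, LOI, are computed using the weight values on 1939 t of glass at full precision exactly as printed in problem or answer.
LOI of each material in turn:
  Lithium carbonate: 268.2 × 0.5975 = 160.2 t
  Talc: 1104 × 0.04900 = 54.10 t
  Orthoboric acid: 217.2 × 0.4362 = 94.74 t
  SrCO3: 268.2 × 0.2984 = 80.03 t
  ZrSiO4: 112.4 × 0.001000 = 0.1124 t
  MgO: 363.3 × 0.01520 = 5.522 t
Total LOI = 394.8 t
Glass = batch − LOI = 2333 − 394.8 = 1939 t

LOI loss = 394.8 t; glass = 1939 t; yield = 83.08%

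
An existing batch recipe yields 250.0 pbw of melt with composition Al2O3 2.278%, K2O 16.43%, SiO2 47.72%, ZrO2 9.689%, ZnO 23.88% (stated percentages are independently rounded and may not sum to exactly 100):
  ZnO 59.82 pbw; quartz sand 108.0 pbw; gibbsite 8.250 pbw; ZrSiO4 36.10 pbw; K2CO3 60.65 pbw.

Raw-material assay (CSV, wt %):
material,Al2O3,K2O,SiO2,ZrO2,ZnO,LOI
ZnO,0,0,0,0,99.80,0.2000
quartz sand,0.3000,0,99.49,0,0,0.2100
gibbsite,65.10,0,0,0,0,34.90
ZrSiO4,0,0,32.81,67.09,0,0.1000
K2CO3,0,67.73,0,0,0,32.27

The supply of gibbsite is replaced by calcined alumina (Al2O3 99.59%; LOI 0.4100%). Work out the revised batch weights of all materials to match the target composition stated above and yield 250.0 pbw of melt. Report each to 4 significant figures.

All internal work carries full precision through every step. In-progress results are printed rounded off to 4 significant digits in the working; a single rounding completes every reported figure — all derived quantities (totals, the yield, ignition loss, five oxide percentages, glass mass) are rebuilt at full float precision from the batch weights per 250.0 pbw of glass precisely as stated by either problem or answer.
Oxide mass targets, per 250.0 pbw melt:
  Al2O3: 2.278% × 250.0 = 5.695 pbw
  K2O: 16.43% × 250.0 = 41.08 pbw
  SiO2: 47.72% × 250.0 = 119.3 pbw
  ZrO2: 9.689% × 250.0 = 24.22 pbw
  ZnO: 23.88% × 250.0 = 59.70 pbw
Sums-versus-targets review applying the batch weights above, relative to the basis at hand (delivered sums recover each target up to rounding of the answer):
  Al2O3: 108.0·0.003000 + 5.393·0.9959 = 5.695 pbw (target 5.695 pbw)
  K2O: 60.65·0.6773 = 41.08 pbw (target 41.08 pbw)
  SiO2: 108.0·0.9949 + 36.10·0.3281 = 119.3 pbw (target 119.3 pbw)
  ZrO2: 36.10·0.6709 = 24.22 pbw (target 24.22 pbw)
  ZnO: 59.82·0.9980 = 59.70 pbw (target 59.70 pbw)
Consistency of the glass mass: whole batch net of LOI = 250.0 pbw (the Σ of target masses is 250.0 pbw; stated basis 250.0 pbw — gaps are rounding artifacts).
Batch grand total — Σ batch = 270.0 pbw; Σ batch·LOI gives LOI loss = 19.98 pbw; the yield ratio, glass ÷ batch: 92.60%.

Revised batch per 250.0 pbw melt:
  ZnO: 59.82 pbw
  quartz sand: 108.0 pbw
  calcined alumina: 5.393 pbw
  ZrSiO4: 36.10 pbw
  K2CO3: 60.65 pbw
Total batch = 270.0 pbw; LOI loss = 19.98 pbw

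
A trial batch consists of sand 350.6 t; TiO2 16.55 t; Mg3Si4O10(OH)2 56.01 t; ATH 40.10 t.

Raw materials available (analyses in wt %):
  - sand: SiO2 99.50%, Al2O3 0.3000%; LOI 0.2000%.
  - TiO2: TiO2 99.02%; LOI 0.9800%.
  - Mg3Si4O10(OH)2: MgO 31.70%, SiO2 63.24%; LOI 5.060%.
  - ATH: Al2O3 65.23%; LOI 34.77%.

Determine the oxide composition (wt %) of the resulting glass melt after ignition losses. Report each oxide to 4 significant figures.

Glass mass = 445.6 t (batch 463.3 − LOI 17.64).
Composition: TiO2 3.678%, MgO 3.984%, SiO2 86.23%, Al2O3 6.106%

Intermediates appear rounded off to 4 significant digits when written out. Each numeric step holds exact precision through the solve — every reported result takes exactly one rounding; the derived quantities are recomputed starting from the weights per 445.6 t of glass in full precision (the totals, yield, ignition loss, net glass mass, four oxide percentages) as set out in problem or answer.
What the batch supplies per oxide:
  TiO2: 16.55·0.9902 = 16.39 t
  MgO: 56.01·0.3170 = 17.76 t
  SiO2: 350.6·0.9950 + 56.01·0.6324 = 384.3 t
  Al2O3: 350.6·0.003000 + 40.10·0.6523 = 27.21 t
LOI: 350.6·0.002000 + 16.55·0.009800 + 56.01·0.05060 + 40.10·0.3477 = 17.64 t
Glass = total batch minus LOI = 463.3 − 17.64 = 445.6 t (the oxide masses sum to this)
wt % = oxide mass / glass mass × 100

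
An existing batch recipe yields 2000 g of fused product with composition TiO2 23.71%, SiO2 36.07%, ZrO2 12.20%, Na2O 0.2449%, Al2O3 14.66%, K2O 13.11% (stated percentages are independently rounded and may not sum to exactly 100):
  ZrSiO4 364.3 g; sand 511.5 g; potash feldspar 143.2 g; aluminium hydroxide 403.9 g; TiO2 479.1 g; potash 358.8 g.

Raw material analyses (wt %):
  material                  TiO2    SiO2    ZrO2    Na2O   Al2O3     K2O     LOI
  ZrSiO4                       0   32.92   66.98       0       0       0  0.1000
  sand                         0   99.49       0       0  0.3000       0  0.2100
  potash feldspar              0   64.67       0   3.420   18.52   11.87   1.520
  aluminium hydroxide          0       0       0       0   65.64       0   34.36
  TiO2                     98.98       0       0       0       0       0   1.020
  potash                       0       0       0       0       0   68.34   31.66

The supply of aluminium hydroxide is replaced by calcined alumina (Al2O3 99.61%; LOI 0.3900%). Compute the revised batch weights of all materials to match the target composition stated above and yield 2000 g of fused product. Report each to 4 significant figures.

All internal work runs at exact precision through the solve; mid-chain values are printed, with 4-significant-digit rounding, as written — each reported figure is rounded only once. The derived quantities, including ignition loss, net glass mass, six oxide percentages, yield, totals, are rebuilt starting from the weights at 2000 g of glass at exact precision, as set out in problem or answer.
Oxide mass targets, per 2000 g fused product:
  TiO2: 23.71% × 2000 = 474.2 g
  SiO2: 36.07% × 2000 = 721.4 g
  ZrO2: 12.20% × 2000 = 244.0 g
  Na2O: 0.2449% × 2000 = 4.898 g
  Al2O3: 14.66% × 2000 = 293.2 g
  K2O: 13.11% × 2000 = 262.2 g
Per-oxide balance check applying the batch weights above, at the basis given (sum by sum, the targets are met exact up to rounding of places):
  TiO2: 479.1·0.9898 = 474.2 g (target 474.2 g)
  SiO2: 364.3·0.3292 + 511.5·0.9949 + 143.2·0.6467 = 721.4 g (target 721.4 g)
  ZrO2: 364.3·0.6698 = 244.0 g (target 244.0 g)
  Na2O: 143.2·0.03420 = 4.897 g (target 4.898 g)
  Al2O3: 511.5·0.003000 + 143.2·0.1852 + 266.2·0.9961 = 293.2 g (target 293.2 g)
  K2O: 143.2·0.1187 + 358.8·0.6834 = 262.2 g (target 262.2 g)
Consistency of the glass mass: batch total minus LOI = 2000 g (per-oxide target masses sum to 2000 g; stated basis 2000 g — a pure rounding effect).
Batch grand total — Σ batch = 2123 g; the LOI term Σ batch·LOI equals 123.1 g; the yield ratio, glass ÷ batch: 94.20%.

Revised batch per 2000 g fused product:
  ZrSiO4: 364.3 g
  sand: 511.5 g
  potash feldspar: 143.2 g
  calcined alumina: 266.2 g
  TiO2: 479.1 g
  potash: 358.8 g
Total batch = 2123 g; LOI loss = 123.1 g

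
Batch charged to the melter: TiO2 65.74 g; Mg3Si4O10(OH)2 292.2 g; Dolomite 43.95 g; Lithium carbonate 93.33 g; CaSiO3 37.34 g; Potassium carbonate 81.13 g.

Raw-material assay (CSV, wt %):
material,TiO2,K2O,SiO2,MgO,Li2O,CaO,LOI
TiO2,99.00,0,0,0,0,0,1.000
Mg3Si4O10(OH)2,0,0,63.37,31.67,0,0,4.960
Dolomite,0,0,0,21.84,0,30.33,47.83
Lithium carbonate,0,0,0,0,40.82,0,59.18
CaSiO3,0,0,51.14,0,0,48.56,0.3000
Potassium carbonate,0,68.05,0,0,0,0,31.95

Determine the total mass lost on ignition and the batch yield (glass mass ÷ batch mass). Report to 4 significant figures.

LOI loss = 117.4 g; glass = 496.3 g; yield = 80.86%

All internal work holds exact precision from start to finish. Mid-chain values are displayed, rounded to four significant figures, between the steps. Each reported value is rounded just once; derived quantities, which include totals, the six compositions, the yield, ignition loss, net glass mass, are rebuilt at full float precision, exactly as printed in the question or the answer, from the weighed amounts for 496.3 g of glass.
Each material's LOI contribution:
  TiO2: 65.74 × 0.01000 = 0.6574 g
  Mg3Si4O10(OH)2: 292.2 × 0.04960 = 14.49 g
  Dolomite: 43.95 × 0.4783 = 21.02 g
  Lithium carbonate: 93.33 × 0.5918 = 55.23 g
  CaSiO3: 37.34 × 0.003000 = 0.1120 g
  Potassium carbonate: 81.13 × 0.3195 = 25.92 g
Total LOI = 117.4 g
Glass = batch − LOI = 613.7 − 117.4 = 496.3 g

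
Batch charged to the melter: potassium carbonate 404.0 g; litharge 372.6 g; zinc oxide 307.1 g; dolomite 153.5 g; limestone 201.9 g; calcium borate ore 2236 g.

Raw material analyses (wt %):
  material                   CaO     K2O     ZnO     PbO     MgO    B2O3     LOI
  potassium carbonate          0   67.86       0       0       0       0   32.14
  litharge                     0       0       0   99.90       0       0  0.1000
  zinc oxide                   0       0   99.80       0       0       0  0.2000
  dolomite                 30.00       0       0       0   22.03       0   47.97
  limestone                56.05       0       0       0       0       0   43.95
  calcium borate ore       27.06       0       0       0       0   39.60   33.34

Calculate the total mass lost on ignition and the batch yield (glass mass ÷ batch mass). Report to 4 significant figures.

LOI loss = 1039 g; glass = 2636 g; yield = 71.74%

Every computation holds exact precision at each step; working values are shown rounded to 4 significant figures in the printout — every reported value takes just one rounding — all derived quantities, including the totals, ignition loss, the yield, six oxide percentages, glass mass, are re-derived using the weight values at 2636 g of glass at full float precision as written in question or answer.
Loss on ignition, line by line:
  potassium carbonate: 404.0 × 0.3214 = 129.8 g
  litharge: 372.6 × 0.001000 = 0.3726 g
  zinc oxide: 307.1 × 0.002000 = 0.6142 g
  dolomite: 153.5 × 0.4797 = 73.63 g
  limestone: 201.9 × 0.4395 = 88.74 g
  calcium borate ore: 2236 × 0.3334 = 745.5 g
Total LOI = 1039 g
Glass = batch − LOI = 3675 − 1039 = 2636 g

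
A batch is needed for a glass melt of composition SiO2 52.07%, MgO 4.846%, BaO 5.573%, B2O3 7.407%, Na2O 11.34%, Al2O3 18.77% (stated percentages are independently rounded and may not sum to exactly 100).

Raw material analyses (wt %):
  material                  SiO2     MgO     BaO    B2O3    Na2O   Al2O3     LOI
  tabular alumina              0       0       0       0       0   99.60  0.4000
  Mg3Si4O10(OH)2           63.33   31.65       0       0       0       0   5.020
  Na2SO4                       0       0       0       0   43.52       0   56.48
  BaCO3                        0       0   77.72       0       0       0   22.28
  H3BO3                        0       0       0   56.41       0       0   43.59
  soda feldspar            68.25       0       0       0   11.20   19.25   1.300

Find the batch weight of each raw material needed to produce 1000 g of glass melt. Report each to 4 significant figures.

Batch per 1000 g glass melt:
  tabular alumina: 68.46 g
  Mg3Si4O10(OH)2: 153.1 g
  Na2SO4: 100.8 g
  BaCO3: 71.71 g
  H3BO3: 131.3 g
  soda feldspar: 620.9 g
Total batch = 1146 g; LOI loss = 146.2 g; yield = 87.25%

Each numeric step runs at exact precision from start to finish; in-progress results are shown (rounded to four significant figures) at each printed step; each reported value is rounded only once — derived quantities, which include ignition loss, net glass mass, the yield, six oxide percentages, totals, are computed at full precision, as given in either problem or answer, starting from the weights at 1000 g of glass.
Target oxide masses per 1000 g glass melt:
  SiO2: 52.07% × 1000 = 520.7 g
  MgO: 4.846% × 1000 = 48.46 g
  BaO: 5.573% × 1000 = 55.73 g
  B2O3: 7.407% × 1000 = 74.07 g
  Na2O: 11.34% × 1000 = 113.4 g
  Al2O3: 18.77% × 1000 = 187.7 g
Mass-balance tally per oxide on the weights just shown, versus the basis set out (sum by sum, the targets are met inside rounding margins):
  SiO2: 153.1·0.6333 + 620.9·0.6825 = 520.7 g (target 520.7 g)
  MgO: 153.1·0.3165 = 48.46 g (target 48.46 g)
  BaO: 71.71·0.7772 = 55.73 g (target 55.73 g)
  B2O3: 131.3·0.5641 = 74.07 g (target 74.07 g)
  Na2O: 100.8·0.4352 + 620.9·0.1120 = 113.4 g (target 113.4 g)
  Al2O3: 68.46·0.9960 + 620.9·0.1925 = 187.7 g (target 187.7 g)
Consistency of the glass mass: batch total minus LOI = 1000 g (the Σ of target masses is 1000 g; stated basis 1000 g — any gap is answer rounding).
Summing the batch: Σ batch = 1146 g; LOI loss = Σ batch·LOI = 146.2 g; as yield: glass ÷ batch → 87.25%.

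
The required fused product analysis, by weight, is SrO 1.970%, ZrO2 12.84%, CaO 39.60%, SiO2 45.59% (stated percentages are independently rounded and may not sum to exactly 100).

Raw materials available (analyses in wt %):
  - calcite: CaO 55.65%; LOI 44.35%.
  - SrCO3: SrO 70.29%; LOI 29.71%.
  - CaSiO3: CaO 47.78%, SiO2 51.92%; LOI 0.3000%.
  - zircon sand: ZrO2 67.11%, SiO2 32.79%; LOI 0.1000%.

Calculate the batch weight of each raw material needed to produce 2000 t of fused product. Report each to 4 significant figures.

Full float precision is held all the way through — working values appear with 4-significant-digit rounding between the steps. Each reported result takes exactly one rounding. All derived quantities, which include net glass mass, ignition loss, four oxide percentages, the yield, the totals, are rebuilt at exact precision, as quoted within problem or answer, using the weight values on 2000 t of glass.
Oxide-by-oxide targets in 2000 t fused product:
  SrO: 1.970% × 2000 = 39.40 t
  ZrO2: 12.84% × 2000 = 256.8 t
  CaO: 39.60% × 2000 = 792.0 t
  SiO2: 45.59% × 2000 = 911.8 t
Sums-versus-targets review per the reported batch figures, on the stated basis (sum by sum, the targets are met once rounding is allowed for):
  SrO: 56.05·0.7029 = 39.40 t (target 39.40 t)
  ZrO2: 382.7·0.6711 = 256.8 t (target 256.8 t)
  CaO: 122.9·0.5565 + 1514·0.4778 = 791.8 t (target 792.0 t)
  SiO2: 1514·0.5192 + 382.7·0.3279 = 911.6 t (target 911.8 t)
Auditing the glass mass value: whole batch net of LOI = 2000 t (oxide target masses add up to 2000 t; versus the stated basis of 2000 t — any gap is answer rounding).
Adding the batch up: Σ batch = 2076 t; loss to ignition Σ batch·LOI = 76.08 t; the yield ratio, glass ÷ batch: 96.33%.

Batch per 2000 t fused product:
  calcite: 122.9 t
  SrCO3: 56.05 t
  CaSiO3: 1514 t
  zircon sand: 382.7 t
Total batch = 2076 t; LOI loss = 76.08 t; yield = 96.33%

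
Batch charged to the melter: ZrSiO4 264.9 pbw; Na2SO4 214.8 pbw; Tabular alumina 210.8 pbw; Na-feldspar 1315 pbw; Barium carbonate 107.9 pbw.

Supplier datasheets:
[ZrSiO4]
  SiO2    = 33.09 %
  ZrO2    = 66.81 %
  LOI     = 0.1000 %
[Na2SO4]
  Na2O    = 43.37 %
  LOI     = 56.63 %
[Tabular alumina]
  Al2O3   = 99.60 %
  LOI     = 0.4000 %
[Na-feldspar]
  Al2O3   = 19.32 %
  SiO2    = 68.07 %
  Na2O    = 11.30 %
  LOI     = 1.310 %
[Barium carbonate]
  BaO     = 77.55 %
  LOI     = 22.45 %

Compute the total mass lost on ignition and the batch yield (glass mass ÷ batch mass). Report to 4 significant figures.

LOI loss = 164.2 pbw; glass = 1949 pbw; yield = 92.23%

Intermediates appear rounded off to 4 significant digits when written out; all arithmetic carries full precision through the solve; a single rounding produces every reported result — derived quantities (totals, yield, glass mass, five oxide percentages, LOI) are recomputed at full float precision from the batch weights on 1949 pbw of glass as given in the problem or answer text.
LOI of each material in turn:
  ZrSiO4: 264.9 × 0.001000 = 0.2649 pbw
  Na2SO4: 214.8 × 0.5663 = 121.6 pbw
  Tabular alumina: 210.8 × 0.004000 = 0.8432 pbw
  Na-feldspar: 1315 × 0.01310 = 17.23 pbw
  Barium carbonate: 107.9 × 0.2245 = 24.22 pbw
Total LOI = 164.2 pbw
Glass = batch − LOI = 2113 − 164.2 = 1949 pbw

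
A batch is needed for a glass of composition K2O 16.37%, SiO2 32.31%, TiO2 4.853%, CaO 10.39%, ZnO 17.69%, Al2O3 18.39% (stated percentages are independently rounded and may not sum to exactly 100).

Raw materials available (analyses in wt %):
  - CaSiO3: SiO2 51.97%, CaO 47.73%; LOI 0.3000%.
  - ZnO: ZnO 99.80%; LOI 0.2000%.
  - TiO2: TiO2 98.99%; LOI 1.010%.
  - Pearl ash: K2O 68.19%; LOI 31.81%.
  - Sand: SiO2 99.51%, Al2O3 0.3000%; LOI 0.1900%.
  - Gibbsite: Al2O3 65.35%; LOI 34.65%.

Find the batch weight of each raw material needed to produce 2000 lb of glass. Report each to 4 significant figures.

Batch per 2000 lb glass:
  CaSiO3: 435.4 lb
  ZnO: 354.5 lb
  TiO2: 98.05 lb
  Pearl ash: 480.1 lb
  Sand: 422.0 lb
  Gibbsite: 560.9 lb
Total batch = 2351 lb; LOI loss = 350.9 lb; yield = 85.08%

Rounding to four significant digits applies to every mid-chain value as displayed — all internal work runs at full precision at all times — each reported value takes just one rounding. Derived quantities are carried at full float precision (the six compositions, the totals, the yield, net glass mass, LOI) from the weighed amounts for 2000 lb of glass as set out in the problem or the answer.
Oxide mass targets, per 2000 lb glass:
  K2O: 16.37% × 2000 = 327.4 lb
  SiO2: 32.31% × 2000 = 646.2 lb
  TiO2: 4.853% × 2000 = 97.06 lb
  CaO: 10.39% × 2000 = 207.8 lb
  ZnO: 17.69% × 2000 = 353.8 lb
  Al2O3: 18.39% × 2000 = 367.8 lb
Verifying the oxide balance given the weights on record, per the basis as stated (each sum matches its target mass given rounding of the digits):
  K2O: 480.1·0.6819 = 327.4 lb (target 327.4 lb)
  SiO2: 435.4·0.5197 + 422.0·0.9951 = 646.2 lb (target 646.2 lb)
  TiO2: 98.05·0.9899 = 97.06 lb (target 97.06 lb)
  CaO: 435.4·0.4773 = 207.8 lb (target 207.8 lb)
  ZnO: 354.5·0.9980 = 353.8 lb (target 353.8 lb)
  Al2O3: 422.0·0.003000 + 560.9·0.6535 = 367.8 lb (target 367.8 lb)
Glass-mass sanity pass: the batch minus its LOI: 2000 lb (the Σ of target masses is 2000 lb; against the stated basis, 2000 lb — rounding explains the deltas).
Batch grand total — Σ batch = 2351 lb; Σ batch·LOI gives LOI loss = 350.9 lb; yield, glass over the total, = 85.08%.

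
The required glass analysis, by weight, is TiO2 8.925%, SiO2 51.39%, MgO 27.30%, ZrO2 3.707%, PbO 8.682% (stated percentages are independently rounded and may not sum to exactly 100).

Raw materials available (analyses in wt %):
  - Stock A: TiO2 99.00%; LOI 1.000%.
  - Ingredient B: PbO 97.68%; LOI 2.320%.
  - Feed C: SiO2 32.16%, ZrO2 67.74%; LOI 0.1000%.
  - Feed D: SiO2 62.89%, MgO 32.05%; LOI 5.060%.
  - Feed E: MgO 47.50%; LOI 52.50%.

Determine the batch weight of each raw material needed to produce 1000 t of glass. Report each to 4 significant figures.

Intermediates are displayed, rounded to 4 significant figures, across the worked steps. Full precision is kept from start to finish. Each reported figure is rounded a single time; all derived quantities (five oxide percentages, the totals, yield, LOI, glass mass) are re-derived at exact precision from the batch weights for 1000 t of glass exactly as shown in the problem or answer text.
Per-oxide target masses for 1000 t glass:
  TiO2: 8.925% × 1000 = 89.25 t
  SiO2: 51.39% × 1000 = 513.9 t
  MgO: 27.30% × 1000 = 273.0 t
  ZrO2: 3.707% × 1000 = 37.07 t
  PbO: 8.682% × 1000 = 86.82 t
Balance tally, oxide-wise, with the batch weights as given, on the stated basis (delivered sums recover each target given rounding of the digits):
  TiO2: 90.15·0.9900 = 89.25 t (target 89.25 t)
  SiO2: 54.72·0.3216 + 789.2·0.6289 = 513.9 t (target 513.9 t)
  MgO: 789.2·0.3205 + 42.26·0.4750 = 273.0 t (target 273.0 t)
  ZrO2: 54.72·0.6774 = 37.07 t (target 37.07 t)
  PbO: 88.88·0.9768 = 86.82 t (target 86.82 t)
Consistency of the glass mass: whole batch net of LOI = 1000 t (summing oxide targets gives 1000 t; with the basis standing at 1000 t — a pure rounding effect).
Whole-batch sum: Σ batch = 1065 t; the LOI term Σ batch·LOI equals 65.14 t; yield: glass divided by total = 93.88%.

Batch per 1000 t glass:
  Stock A: 90.15 t
  Ingredient B: 88.88 t
  Feed C: 54.72 t
  Feed D: 789.2 t
  Feed E: 42.26 t
Total batch = 1065 t; LOI loss = 65.14 t; yield = 93.88%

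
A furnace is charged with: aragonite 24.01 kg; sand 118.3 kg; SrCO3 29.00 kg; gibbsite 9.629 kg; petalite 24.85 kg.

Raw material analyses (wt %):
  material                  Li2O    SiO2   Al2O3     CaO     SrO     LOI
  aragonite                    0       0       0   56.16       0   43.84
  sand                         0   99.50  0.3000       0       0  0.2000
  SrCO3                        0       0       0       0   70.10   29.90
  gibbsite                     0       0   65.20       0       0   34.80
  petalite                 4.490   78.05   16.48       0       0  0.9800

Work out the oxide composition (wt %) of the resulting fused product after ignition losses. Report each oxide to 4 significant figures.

Glass mass = 182.8 kg (batch 205.8 − LOI 23.03).
Composition: Li2O 0.6105%, SiO2 75.02%, Al2O3 5.870%, CaO 7.378%, SrO 11.12%

Every computation runs at exact precision throughout — in-progress results are shown with 4-significant-digit rounding in the working. Each reported figure is rounded a single time — all derived quantities, including ignition loss, the five compositions, the totals, yield, net glass mass, are rebuilt using the weight values at 182.8 kg of glass in exact precision, as they appear in the problem or answer text.
Oxide-by-oxide delivered mass:
  Li2O: 24.85·0.04490 = 1.116 kg
  SiO2: 118.3·0.9950 + 24.85·0.7805 = 137.1 kg
  Al2O3: 118.3·0.003000 + 9.629·0.6520 + 24.85·0.1648 = 10.73 kg
  CaO: 24.01·0.5616 = 13.48 kg
  SrO: 29.00·0.7010 = 20.33 kg
LOI: 24.01·0.4384 + 118.3·0.002000 + 29.00·0.2990 + 9.629·0.3480 + 24.85·0.009800 = 23.03 kg
batch − LOI leaves glass = 205.8 − 23.03 = 182.8 kg (consistent with Σ oxide mass)
percent by weight: oxide/glass ×100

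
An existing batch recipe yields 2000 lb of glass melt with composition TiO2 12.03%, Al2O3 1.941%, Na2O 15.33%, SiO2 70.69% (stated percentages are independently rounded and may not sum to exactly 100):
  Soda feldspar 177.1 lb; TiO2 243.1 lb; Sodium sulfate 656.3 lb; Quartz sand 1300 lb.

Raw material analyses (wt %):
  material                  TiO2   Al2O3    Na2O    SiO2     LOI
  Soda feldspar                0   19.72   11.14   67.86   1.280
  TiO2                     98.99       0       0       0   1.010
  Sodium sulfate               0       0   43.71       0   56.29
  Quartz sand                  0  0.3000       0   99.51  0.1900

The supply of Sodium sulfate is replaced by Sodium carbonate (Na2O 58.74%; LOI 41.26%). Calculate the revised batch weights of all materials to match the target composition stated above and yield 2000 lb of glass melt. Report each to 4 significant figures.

Revised batch per 2000 lb glass melt:
  Soda feldspar: 177.1 lb
  TiO2: 243.1 lb
  Sodium carbonate: 488.4 lb
  Quartz sand: 1300 lb
Total batch = 2209 lb; LOI loss = 208.7 lb

Every computation holds full float precision at all times — intermediates are shown (rounded to four significant digits) alongside each step. Each reported value takes exactly one rounding — the derived quantities (LOI, the four compositions, net glass mass, totals, yield) are rebuilt starting from the weights on 2000 lb of glass at exact precision, exactly as shown in either problem or answer.
The oxide mass targets at 2000 lb glass melt:
  TiO2: 12.03% × 2000 = 240.6 lb
  Al2O3: 1.941% × 2000 = 38.82 lb
  Na2O: 15.33% × 2000 = 306.6 lb
  SiO2: 70.69% × 2000 = 1414 lb
Verifying the oxide balance on the weights just shown, for the quoted basis mass (delivered sums recover each target net of answer rounding effects):
  TiO2: 243.1·0.9899 = 240.6 lb (target 240.6 lb)
  Al2O3: 177.1·0.1972 + 1300·0.003000 = 38.82 lb (target 38.82 lb)
  Na2O: 177.1·0.1114 + 488.4·0.5874 = 306.6 lb (target 306.6 lb)
  SiO2: 177.1·0.6786 + 1300·0.9951 = 1414 lb (target 1414 lb)
Glass-mass bookkeeping: batch Σ − ignition loss = 2000 lb (per-oxide target masses sum to 2000 lb; basis as stated: 2000 lb — deltas are rounding alone).
Total batch = Σ batch = 2209 lb; Σ batch·LOI gives LOI loss = 208.7 lb; yield: glass divided by total = 90.55%.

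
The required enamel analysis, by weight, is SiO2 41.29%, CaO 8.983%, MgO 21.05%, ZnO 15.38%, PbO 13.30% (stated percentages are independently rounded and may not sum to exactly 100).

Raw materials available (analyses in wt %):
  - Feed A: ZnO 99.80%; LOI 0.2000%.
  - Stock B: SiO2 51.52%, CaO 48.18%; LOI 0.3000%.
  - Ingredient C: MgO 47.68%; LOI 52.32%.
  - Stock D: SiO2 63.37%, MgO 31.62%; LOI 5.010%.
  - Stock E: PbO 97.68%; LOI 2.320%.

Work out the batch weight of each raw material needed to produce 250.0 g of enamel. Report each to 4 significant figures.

In-progress results are displayed with 4-significant-figure rounding between the steps; every computation maintains exact precision all the way through — every reported figure takes exactly one rounding. All derived quantities (glass mass, LOI, the totals, the five compositions, the yield) are computed from the weighed amounts on 250.0 g of glass in full precision exactly as printed in question or answer.
The oxide mass targets at 250.0 g enamel:
  SiO2: 41.29% × 250.0 = 103.2 g
  CaO: 8.983% × 250.0 = 22.46 g
  MgO: 21.05% × 250.0 = 52.62 g
  ZnO: 15.38% × 250.0 = 38.45 g
  PbO: 13.30% × 250.0 = 33.25 g
Verifying the oxide balance from the weights as reported, for the quoted basis mass (summed amounts equal target values net of answer rounding effects):
  SiO2: 46.61·0.5152 + 125.0·0.6337 = 103.2 g (target 103.2 g)
  CaO: 46.61·0.4818 = 22.46 g (target 22.46 g)
  MgO: 27.48·0.4768 + 125.0·0.3162 = 52.63 g (target 52.62 g)
  ZnO: 38.53·0.9980 = 38.45 g (target 38.45 g)
  PbO: 34.04·0.9768 = 33.25 g (target 33.25 g)
Glass-mass sanity pass: Σ batch − LOI loss = 250.0 g (per-oxide target masses sum to 250.0 g; stated basis 250.0 g — a pure rounding effect).
Batch grand total — Σ batch = 271.7 g; LOI loss = Σ batch·LOI = 21.65 g; glass ÷ batch gives a yield of 92.03%.

Batch per 250.0 g enamel:
  Feed A: 38.53 g
  Stock B: 46.61 g
  Ingredient C: 27.48 g
  Stock D: 125.0 g
  Stock E: 34.04 g
Total batch = 271.7 g; LOI loss = 21.65 g; yield = 92.03%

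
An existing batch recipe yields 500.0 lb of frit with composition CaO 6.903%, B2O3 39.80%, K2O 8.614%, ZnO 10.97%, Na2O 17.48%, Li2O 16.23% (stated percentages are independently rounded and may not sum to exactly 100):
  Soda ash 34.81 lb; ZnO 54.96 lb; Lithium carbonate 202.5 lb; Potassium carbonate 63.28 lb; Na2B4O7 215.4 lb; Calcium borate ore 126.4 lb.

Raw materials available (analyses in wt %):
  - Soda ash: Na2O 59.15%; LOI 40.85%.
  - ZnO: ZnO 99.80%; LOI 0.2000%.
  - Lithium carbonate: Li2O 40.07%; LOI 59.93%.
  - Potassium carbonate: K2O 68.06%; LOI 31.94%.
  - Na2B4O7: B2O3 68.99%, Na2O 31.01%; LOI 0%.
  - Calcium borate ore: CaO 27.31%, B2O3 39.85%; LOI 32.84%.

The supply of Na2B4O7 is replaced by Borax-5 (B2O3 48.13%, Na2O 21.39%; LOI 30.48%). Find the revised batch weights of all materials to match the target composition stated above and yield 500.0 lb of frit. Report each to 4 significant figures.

Revised batch per 500.0 lb frit:
  Soda ash: 36.08 lb
  ZnO: 54.96 lb
  Lithium carbonate: 202.5 lb
  Potassium carbonate: 63.28 lb
  Borax-5: 308.8 lb
  Calcium borate ore: 126.4 lb
Total batch = 792.0 lb; LOI loss = 292.1 lb

Working values are printed (rounded to 4 significant figures) when written out — all arithmetic keeps full float precision through every step — exactly one rounding goes into every reported number. The derived quantities (yield, the totals, the six compositions, LOI, glass mass) are carried in full precision using the weight values on 500.0 lb of glass, precisely as stated by the problem or answer text.
Target masses of each oxide per 500.0 lb frit:
  CaO: 6.903% × 500.0 = 34.52 lb
  B2O3: 39.80% × 500.0 = 199.0 lb
  K2O: 8.614% × 500.0 = 43.07 lb
  ZnO: 10.97% × 500.0 = 54.85 lb
  Na2O: 17.48% × 500.0 = 87.40 lb
  Li2O: 16.23% × 500.0 = 81.15 lb
Mass-balance tally per oxide per the reported batch figures, on the stated basis (target by target, the sums agree within answer rounding):
  CaO: 126.4·0.2731 = 34.52 lb (target 34.52 lb)
  B2O3: 308.8·0.4813 + 126.4·0.3985 = 199.0 lb (target 199.0 lb)
  K2O: 63.28·0.6806 = 43.07 lb (target 43.07 lb)
  ZnO: 54.96·0.9980 = 54.85 lb (target 54.85 lb)
  Na2O: 36.08·0.5915 + 308.8·0.2139 = 87.39 lb (target 87.40 lb)
  Li2O: 202.5·0.4007 = 81.14 lb (target 81.15 lb)
Glass mass check: total batch − LOI = 500.0 lb (per-oxide target masses sum to 500.0 lb; with the basis standing at 500.0 lb — gaps are rounding artifacts).
Total batch = Σ batch = 792.0 lb; the LOI term Σ batch·LOI equals 292.1 lb; the yield ratio, glass ÷ batch: 63.13%.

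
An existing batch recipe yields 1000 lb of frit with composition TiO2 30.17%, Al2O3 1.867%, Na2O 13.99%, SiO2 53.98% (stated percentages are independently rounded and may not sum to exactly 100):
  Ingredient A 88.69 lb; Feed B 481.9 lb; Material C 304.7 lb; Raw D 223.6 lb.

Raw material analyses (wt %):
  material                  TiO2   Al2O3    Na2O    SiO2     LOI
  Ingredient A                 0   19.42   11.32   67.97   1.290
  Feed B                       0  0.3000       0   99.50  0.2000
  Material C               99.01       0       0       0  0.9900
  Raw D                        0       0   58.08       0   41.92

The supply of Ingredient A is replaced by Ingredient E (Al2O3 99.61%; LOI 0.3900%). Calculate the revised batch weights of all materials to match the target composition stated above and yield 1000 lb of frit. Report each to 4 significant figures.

All arithmetic maintains full float precision through the solve — the intermediate values are printed, with 4-significant-digit rounding, across the worked steps. Each reported value is rounded a single time. The derived quantities (the yield, glass mass, the totals, ignition loss, the four compositions) are recomputed from the weighed amounts on 1000 lb of glass in exact precision exactly as shown in problem or answer.
Oxide mass targets, per 1000 lb frit:
  TiO2: 30.17% × 1000 = 301.7 lb
  Al2O3: 1.867% × 1000 = 18.67 lb
  Na2O: 13.99% × 1000 = 139.9 lb
  SiO2: 53.98% × 1000 = 539.8 lb
Sums-versus-targets review with the batch weights as given, against the basis in use (summed amounts equal target values once rounding is allowed for):
  TiO2: 304.7·0.9901 = 301.7 lb (target 301.7 lb)
  Al2O3: 17.11·0.9961 + 542.5·0.003000 = 18.67 lb (target 18.67 lb)
  Na2O: 240.9·0.5808 = 139.9 lb (target 139.9 lb)
  SiO2: 542.5·0.9950 = 539.8 lb (target 539.8 lb)
Glass mass check: the batch minus its LOI: 1000 lb (per-oxide target masses sum to 1000 lb; basis as stated: 1000 lb — rounding explains the deltas).
Batch grand total — Σ batch = 1105 lb; the LOI term Σ batch·LOI equals 105.2 lb; glass ÷ batch gives a yield of 90.49%.

Revised batch per 1000 lb frit:
  Ingredient E: 17.11 lb
  Feed B: 542.5 lb
  Material C: 304.7 lb
  Raw D: 240.9 lb
Total batch = 1105 lb; LOI loss = 105.2 lb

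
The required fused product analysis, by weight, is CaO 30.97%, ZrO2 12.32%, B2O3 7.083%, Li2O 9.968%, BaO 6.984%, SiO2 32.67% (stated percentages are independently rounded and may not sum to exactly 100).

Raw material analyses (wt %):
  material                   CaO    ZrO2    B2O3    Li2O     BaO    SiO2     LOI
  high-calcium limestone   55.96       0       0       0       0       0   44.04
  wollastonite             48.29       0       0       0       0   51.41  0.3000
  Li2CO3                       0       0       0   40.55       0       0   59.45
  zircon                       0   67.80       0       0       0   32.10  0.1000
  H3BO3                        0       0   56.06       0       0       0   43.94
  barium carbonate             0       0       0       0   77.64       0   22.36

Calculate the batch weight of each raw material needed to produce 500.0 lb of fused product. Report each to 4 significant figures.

All arithmetic runs at full precision in every operation. Values along the way appear, rounded to 4 significant figures, between the steps; a single rounding produces every reported number; the derived quantities (the yield, net glass mass, totals, LOI, the six compositions) are recomputed using the weight values per 500.0 lb of glass at full float precision, as given in the problem or the answer.
Target oxide masses per 500.0 lb fused product:
  CaO: 30.97% × 500.0 = 154.8 lb
  ZrO2: 12.32% × 500.0 = 61.60 lb
  B2O3: 7.083% × 500.0 = 35.42 lb
  Li2O: 9.968% × 500.0 = 49.84 lb
  BaO: 6.984% × 500.0 = 34.92 lb
  SiO2: 32.67% × 500.0 = 163.4 lb
Oxide-by-oxide audit using the reported weights, for the quoted basis mass (summed amounts equal target values given rounding of the digits):
  CaO: 51.48·0.5596 + 261.0·0.4829 = 154.8 lb (target 154.8 lb)
  ZrO2: 90.86·0.6780 = 61.60 lb (target 61.60 lb)
  B2O3: 63.17·0.5606 = 35.41 lb (target 35.42 lb)
  Li2O: 122.9·0.4055 = 49.84 lb (target 49.84 lb)
  BaO: 44.98·0.7764 = 34.92 lb (target 34.92 lb)
  SiO2: 261.0·0.5141 + 90.86·0.3210 = 163.3 lb (target 163.4 lb)
Glass-mass bookkeeping: Σ batch − LOI loss = 500.0 lb (oxide target masses add up to 500.0 lb; the stated basis being 500.0 lb — deltas are rounding alone).
Summing the batch: Σ batch = 634.4 lb; the LOI term Σ batch·LOI equals 134.4 lb; the yield ratio, glass ÷ batch: 78.81%.

Batch per 500.0 lb fused product:
  high-calcium limestone: 51.48 lb
  wollastonite: 261.0 lb
  Li2CO3: 122.9 lb
  zircon: 90.86 lb
  H3BO3: 63.17 lb
  barium carbonate: 44.98 lb
Total batch = 634.4 lb; LOI loss = 134.4 lb; yield = 78.81%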